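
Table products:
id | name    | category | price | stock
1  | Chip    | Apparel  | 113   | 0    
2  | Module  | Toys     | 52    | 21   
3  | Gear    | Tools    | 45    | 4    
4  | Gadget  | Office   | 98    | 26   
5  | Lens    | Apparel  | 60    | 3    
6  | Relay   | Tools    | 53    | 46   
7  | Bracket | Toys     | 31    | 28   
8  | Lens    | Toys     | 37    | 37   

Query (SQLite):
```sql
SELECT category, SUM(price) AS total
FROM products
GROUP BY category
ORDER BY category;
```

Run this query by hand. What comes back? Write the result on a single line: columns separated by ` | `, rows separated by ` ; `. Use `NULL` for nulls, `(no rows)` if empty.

Apparel | 173 ; Office | 98 ; Tools | 98 ; Toys | 120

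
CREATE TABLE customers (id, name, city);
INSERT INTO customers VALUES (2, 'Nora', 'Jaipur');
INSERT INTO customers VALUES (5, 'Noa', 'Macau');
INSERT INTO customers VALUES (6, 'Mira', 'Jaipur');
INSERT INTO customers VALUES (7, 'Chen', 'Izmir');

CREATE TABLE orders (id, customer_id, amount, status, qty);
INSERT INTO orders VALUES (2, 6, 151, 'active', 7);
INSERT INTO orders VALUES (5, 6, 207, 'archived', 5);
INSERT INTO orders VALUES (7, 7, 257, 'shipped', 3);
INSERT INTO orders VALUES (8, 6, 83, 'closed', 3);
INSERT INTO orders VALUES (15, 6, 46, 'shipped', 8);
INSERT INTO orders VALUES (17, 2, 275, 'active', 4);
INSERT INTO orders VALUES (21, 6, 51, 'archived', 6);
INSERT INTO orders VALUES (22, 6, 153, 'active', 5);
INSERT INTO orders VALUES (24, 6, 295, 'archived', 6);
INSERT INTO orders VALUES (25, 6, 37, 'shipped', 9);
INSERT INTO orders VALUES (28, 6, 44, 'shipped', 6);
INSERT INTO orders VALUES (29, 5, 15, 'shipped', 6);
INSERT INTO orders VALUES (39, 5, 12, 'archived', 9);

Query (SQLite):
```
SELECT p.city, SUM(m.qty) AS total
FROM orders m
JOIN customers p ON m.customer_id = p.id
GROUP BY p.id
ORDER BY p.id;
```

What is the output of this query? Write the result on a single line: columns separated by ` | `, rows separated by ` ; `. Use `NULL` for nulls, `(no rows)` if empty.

Join each orders row to its customers via customer_id.
Group joined rows by customers.id; compute SUM(m.qty) per group.
  2: ids {17} → SUM(m.qty)=4
  5: ids {29, 39} → SUM(m.qty)=15
  6: ids {2, 5, 8, 15, 21, 22, 24, 25, 28} → SUM(m.qty)=55
  7: ids {7} → SUM(m.qty)=3

Jaipur | 4 ; Macau | 15 ; Jaipur | 55 ; Izmir | 3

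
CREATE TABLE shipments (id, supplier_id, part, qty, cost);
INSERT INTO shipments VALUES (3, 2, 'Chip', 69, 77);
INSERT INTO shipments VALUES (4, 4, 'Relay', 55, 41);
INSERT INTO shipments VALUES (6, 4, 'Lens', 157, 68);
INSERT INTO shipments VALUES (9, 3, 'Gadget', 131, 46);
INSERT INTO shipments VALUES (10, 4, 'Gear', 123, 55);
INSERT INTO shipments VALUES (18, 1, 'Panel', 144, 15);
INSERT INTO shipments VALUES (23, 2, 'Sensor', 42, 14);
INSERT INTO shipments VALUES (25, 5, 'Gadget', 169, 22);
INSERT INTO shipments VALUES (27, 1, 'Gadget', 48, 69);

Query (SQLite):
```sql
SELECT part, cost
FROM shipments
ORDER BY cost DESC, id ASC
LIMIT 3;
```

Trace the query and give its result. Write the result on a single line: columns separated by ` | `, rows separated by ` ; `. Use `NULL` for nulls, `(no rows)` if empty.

Sort by cost desc, tiebreak id asc: (77, id=3), (69, id=27), (68, id=6), (55, id=10), (46, id=9), (41, id=4) …. Take first 3.

Chip | 77 ; Gadget | 69 ; Lens | 68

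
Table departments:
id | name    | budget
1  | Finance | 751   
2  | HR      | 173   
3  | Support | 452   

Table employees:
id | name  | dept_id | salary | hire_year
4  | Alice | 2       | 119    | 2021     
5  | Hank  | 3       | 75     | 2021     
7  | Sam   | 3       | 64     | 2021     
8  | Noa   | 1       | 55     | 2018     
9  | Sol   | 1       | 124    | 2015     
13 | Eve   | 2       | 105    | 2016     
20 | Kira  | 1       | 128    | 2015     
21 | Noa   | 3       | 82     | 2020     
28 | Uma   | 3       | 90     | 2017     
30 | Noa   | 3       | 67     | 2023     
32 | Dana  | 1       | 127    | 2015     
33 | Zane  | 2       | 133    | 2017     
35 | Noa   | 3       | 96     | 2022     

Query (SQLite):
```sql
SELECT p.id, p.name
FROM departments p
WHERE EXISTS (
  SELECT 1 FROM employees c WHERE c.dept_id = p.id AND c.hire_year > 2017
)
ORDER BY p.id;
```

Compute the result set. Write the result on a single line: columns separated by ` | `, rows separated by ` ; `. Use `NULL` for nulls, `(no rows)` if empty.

For each departments row, check whether any employees with matching dept_id has hire_year > 2017.
Keep rows where that is true.

1 | Finance ; 2 | HR ; 3 | Support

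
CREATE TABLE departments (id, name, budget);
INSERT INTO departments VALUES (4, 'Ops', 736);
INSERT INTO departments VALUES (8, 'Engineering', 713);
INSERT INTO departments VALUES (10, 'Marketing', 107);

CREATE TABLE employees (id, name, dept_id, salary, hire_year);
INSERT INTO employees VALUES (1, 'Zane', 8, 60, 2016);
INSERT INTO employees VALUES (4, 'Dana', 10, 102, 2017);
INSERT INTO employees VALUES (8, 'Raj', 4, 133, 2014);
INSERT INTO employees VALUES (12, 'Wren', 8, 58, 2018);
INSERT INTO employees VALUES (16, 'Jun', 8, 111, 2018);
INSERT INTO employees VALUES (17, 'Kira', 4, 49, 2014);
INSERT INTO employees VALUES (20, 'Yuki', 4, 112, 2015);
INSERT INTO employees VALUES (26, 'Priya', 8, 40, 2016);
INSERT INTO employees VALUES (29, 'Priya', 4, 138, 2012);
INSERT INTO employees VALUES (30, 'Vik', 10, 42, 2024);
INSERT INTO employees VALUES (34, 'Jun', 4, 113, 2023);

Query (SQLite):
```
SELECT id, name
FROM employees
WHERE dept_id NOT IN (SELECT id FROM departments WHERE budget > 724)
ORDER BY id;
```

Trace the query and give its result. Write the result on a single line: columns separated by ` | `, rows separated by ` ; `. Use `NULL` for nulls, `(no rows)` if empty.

1 | Zane ; 4 | Dana ; 12 | Wren ; 16 | Jun ; 26 | Priya ; 30 | Vik

Inner query: departments.id where budget > 724.
Outer: keep employees rows whose dept_id is not in that set.
Inner query → {4}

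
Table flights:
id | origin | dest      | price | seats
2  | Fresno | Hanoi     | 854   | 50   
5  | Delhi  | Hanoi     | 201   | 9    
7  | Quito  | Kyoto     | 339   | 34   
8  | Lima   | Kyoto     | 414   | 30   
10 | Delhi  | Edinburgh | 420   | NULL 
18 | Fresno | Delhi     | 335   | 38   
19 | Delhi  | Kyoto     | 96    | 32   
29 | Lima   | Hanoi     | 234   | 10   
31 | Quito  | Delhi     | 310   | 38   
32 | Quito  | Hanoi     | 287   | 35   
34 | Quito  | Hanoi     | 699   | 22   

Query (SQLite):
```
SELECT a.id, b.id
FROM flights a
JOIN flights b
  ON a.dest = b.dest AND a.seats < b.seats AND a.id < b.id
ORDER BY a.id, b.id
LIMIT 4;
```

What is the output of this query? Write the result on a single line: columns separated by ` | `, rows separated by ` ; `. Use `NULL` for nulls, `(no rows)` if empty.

Pairs (a,b) with same dest, a.seats < b.seats, a.id < b.id.
dest groups: Delhi:{18,31} Edinburgh:{10} Hanoi:{2,5,29,32,34} Kyoto:{7,8,19}
Ordered by (a.id, b.id); first 4.

5 | 29 ; 5 | 32 ; 5 | 34 ; 8 | 19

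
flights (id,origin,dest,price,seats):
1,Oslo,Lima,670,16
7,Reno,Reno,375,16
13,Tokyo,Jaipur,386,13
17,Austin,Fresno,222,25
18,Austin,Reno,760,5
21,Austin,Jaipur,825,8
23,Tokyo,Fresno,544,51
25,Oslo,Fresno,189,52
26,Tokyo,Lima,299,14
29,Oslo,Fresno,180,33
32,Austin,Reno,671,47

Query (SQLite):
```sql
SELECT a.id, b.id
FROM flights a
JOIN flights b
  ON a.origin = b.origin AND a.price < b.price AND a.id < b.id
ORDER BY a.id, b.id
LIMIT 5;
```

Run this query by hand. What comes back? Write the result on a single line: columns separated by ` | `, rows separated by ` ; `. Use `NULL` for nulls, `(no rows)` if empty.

13 | 23 ; 17 | 18 ; 17 | 21 ; 17 | 32 ; 18 | 21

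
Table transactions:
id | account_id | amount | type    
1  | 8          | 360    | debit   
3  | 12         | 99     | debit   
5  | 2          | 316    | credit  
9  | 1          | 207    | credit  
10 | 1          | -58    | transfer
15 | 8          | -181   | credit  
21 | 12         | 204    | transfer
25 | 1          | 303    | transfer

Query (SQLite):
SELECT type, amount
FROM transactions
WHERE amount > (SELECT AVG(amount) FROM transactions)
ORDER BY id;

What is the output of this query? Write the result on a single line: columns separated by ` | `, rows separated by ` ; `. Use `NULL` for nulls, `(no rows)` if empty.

debit | 360 ; credit | 316 ; credit | 207 ; transfer | 204 ; transfer | 303

Scalar subquery: AVG(amount) over all transactions rows = 156.25.
Keep rows where amount > that value.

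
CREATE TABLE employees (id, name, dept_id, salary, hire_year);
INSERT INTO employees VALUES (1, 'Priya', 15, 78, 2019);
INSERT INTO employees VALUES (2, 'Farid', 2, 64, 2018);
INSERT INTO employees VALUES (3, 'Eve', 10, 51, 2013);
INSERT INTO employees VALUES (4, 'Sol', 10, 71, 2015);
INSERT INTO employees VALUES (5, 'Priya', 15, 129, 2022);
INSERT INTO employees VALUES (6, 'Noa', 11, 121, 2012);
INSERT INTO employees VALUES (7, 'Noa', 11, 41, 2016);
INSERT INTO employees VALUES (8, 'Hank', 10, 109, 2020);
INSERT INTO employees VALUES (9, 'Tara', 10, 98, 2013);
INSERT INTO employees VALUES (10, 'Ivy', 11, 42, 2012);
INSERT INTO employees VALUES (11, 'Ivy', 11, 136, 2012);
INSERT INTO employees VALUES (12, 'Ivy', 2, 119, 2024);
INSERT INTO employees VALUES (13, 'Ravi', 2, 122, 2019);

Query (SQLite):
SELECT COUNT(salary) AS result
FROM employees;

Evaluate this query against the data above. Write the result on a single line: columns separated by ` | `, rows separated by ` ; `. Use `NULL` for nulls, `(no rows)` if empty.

13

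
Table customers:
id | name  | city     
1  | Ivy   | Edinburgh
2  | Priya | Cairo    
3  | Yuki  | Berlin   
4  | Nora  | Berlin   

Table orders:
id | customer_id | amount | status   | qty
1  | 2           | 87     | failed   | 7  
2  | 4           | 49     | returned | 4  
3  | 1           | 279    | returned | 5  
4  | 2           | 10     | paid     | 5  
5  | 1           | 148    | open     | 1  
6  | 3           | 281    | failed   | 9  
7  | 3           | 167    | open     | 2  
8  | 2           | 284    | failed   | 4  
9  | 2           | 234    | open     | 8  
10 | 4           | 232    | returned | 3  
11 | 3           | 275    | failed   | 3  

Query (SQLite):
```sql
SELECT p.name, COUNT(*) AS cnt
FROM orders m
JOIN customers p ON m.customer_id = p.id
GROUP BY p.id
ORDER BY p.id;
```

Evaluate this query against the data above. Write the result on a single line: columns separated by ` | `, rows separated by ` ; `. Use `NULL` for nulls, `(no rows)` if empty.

Ivy | 2 ; Priya | 4 ; Yuki | 3 ; Nora | 2

Join each orders row to its customers via customer_id.
Group joined rows by customers.id; compute COUNT(*) per group.
  1: ids {3, 5} → COUNT(*)=2
  2: ids {1, 4, 8, 9} → COUNT(*)=4
  3: ids {6, 7, 11} → COUNT(*)=3
  4: ids {2, 10} → COUNT(*)=2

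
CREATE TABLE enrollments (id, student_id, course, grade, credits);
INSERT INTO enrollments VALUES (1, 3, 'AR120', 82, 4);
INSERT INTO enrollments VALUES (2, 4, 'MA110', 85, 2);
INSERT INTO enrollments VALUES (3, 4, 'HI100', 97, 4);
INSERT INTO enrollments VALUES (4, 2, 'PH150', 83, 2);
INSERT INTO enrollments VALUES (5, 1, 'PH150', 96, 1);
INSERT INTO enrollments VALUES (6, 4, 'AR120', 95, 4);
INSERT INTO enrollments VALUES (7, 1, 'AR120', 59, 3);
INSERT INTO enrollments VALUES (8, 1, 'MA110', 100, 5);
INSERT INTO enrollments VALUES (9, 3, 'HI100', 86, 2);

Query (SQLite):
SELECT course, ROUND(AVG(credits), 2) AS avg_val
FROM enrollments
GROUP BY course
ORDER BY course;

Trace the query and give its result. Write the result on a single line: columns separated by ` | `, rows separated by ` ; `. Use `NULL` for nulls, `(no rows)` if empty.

AR120 | 3.67 ; HI100 | 3 ; MA110 | 3.5 ; PH150 | 1.5

Partition enrollments by course; compute ROUND(AVG(credits), 2) within each group.
  AR120: ids {1, 6, 7} → ROUND(AVG(credits), 2)=3.67
  HI100: ids {3, 9} → ROUND(AVG(credits), 2)=3
  MA110: ids {2, 8} → ROUND(AVG(credits), 2)=3.5
  PH150: ids {4, 5} → ROUND(AVG(credits), 2)=1.5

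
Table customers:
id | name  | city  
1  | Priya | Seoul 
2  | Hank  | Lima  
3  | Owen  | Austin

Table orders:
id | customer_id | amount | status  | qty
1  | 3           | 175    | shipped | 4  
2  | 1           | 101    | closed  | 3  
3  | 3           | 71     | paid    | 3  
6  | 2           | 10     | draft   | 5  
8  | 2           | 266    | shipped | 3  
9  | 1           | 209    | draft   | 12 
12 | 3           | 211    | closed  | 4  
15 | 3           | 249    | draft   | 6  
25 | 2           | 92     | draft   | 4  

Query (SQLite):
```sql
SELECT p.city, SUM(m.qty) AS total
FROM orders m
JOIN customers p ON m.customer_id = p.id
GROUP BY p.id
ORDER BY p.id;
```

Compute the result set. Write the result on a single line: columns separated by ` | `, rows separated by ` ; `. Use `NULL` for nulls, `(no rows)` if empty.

Join each orders row to its customers via customer_id.
Group joined rows by customers.id; compute SUM(m.qty) per group.
  1: ids {2, 9} → SUM(m.qty)=15
  2: ids {6, 8, 25} → SUM(m.qty)=12
  3: ids {1, 3, 12, 15} → SUM(m.qty)=17

Seoul | 15 ; Lima | 12 ; Austin | 17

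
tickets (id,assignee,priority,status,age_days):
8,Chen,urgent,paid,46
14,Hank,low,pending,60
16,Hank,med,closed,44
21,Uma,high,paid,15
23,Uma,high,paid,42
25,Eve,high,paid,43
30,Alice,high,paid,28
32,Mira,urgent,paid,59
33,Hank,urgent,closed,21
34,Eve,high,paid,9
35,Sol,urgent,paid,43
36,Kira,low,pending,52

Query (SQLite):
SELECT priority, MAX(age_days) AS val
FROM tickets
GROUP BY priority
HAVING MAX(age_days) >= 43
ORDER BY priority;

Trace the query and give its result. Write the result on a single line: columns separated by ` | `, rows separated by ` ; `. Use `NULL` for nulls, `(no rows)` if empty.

high | 43 ; low | 60 ; med | 44 ; urgent | 59

Partition tickets by priority; compute MAX(age_days) within each group.
HAVING: keep groups where MAX(age_days) >= 43.
  high: ids {21, 23, 25, 30, 34} → MAX(age_days)=43
  low: ids {14, 36} → MAX(age_days)=60
  med: ids {16} → MAX(age_days)=44
  urgent: ids {8, 32, 33, 35} → MAX(age_days)=59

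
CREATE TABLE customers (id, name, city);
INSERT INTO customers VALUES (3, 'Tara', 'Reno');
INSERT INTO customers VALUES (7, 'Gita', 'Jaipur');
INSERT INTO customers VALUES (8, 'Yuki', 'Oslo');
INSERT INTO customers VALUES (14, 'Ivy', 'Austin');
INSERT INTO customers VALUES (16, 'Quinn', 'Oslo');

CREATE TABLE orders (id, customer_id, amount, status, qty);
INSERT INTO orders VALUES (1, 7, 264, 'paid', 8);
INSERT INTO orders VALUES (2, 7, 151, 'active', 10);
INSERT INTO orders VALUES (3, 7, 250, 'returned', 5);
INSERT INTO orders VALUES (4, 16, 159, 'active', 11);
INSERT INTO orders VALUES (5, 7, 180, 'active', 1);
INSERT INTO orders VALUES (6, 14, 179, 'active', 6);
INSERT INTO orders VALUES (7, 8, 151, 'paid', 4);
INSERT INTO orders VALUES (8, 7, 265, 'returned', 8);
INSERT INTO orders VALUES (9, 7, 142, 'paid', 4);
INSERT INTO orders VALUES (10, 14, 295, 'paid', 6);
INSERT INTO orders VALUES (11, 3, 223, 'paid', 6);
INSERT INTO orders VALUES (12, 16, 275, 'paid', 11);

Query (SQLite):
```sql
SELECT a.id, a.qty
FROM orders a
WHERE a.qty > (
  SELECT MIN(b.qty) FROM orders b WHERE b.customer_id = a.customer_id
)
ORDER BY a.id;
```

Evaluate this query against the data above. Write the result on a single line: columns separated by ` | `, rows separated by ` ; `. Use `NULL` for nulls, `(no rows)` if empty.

For each orders row a, compute MIN(qty) over rows sharing a.customer_id.
Keep row a if a.qty > that per-group MIN.
  customer_id=3: MIN(qty) = 6
  customer_id=7: MIN(qty) = 1
  customer_id=8: MIN(qty) = 4
  customer_id=14: MIN(qty) = 6
  customer_id=16: MIN(qty) = 11

1 | 8 ; 2 | 10 ; 3 | 5 ; 8 | 8 ; 9 | 4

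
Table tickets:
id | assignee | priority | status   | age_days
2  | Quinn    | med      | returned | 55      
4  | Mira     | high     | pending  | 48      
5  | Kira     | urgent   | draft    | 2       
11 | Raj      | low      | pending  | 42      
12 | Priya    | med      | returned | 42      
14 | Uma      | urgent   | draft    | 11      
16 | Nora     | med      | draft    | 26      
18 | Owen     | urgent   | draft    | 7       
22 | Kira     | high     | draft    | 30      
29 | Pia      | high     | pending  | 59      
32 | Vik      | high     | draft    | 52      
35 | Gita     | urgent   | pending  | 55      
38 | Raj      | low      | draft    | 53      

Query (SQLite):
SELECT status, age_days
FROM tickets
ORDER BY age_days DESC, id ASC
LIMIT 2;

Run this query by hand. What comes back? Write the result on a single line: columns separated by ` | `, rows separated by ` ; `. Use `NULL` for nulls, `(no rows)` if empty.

Sort by age_days desc, tiebreak id asc: (59, id=29), (55, id=2), (55, id=35), (53, id=38), (52, id=32) …. Take first 2.

pending | 59 ; returned | 55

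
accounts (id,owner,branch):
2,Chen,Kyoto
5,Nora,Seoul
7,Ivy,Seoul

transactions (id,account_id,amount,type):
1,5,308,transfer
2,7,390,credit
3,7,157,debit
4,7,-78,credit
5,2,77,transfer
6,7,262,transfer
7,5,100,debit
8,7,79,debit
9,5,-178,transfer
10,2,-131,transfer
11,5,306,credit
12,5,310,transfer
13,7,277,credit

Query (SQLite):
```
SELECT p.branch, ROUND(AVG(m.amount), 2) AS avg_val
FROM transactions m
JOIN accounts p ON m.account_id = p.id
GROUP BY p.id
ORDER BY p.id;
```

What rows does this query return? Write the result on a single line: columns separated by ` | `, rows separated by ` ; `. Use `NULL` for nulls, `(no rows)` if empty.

Kyoto | -27 ; Seoul | 169.2 ; Seoul | 181.17

Join each transactions row to its accounts via account_id.
Group joined rows by accounts.id; compute ROUND(AVG(m.amount), 2) per group.
  2: ids {5, 10} → ROUND(AVG(m.amount), 2)=-27
  5: ids {1, 7, 9, 11, 12} → ROUND(AVG(m.amount), 2)=169.2
  7: ids {2, 3, 4, 6, 8, 13} → ROUND(AVG(m.amount), 2)=181.17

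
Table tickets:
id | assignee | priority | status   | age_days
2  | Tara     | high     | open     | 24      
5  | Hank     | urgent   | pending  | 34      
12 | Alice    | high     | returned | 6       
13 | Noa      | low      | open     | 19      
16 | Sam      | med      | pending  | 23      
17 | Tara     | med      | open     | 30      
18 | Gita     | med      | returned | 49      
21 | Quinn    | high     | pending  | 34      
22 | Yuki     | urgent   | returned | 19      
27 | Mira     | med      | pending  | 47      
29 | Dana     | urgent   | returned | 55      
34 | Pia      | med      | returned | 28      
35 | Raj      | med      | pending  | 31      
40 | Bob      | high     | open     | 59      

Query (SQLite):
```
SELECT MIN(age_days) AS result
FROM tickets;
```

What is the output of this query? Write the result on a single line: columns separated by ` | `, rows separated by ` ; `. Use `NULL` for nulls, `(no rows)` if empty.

All age_days values: [24, 34, 6, 19, 23, 30, 49, 34, 19, 47, 55, 28, 31, 59].
MIN of non-NULL values = 6.

6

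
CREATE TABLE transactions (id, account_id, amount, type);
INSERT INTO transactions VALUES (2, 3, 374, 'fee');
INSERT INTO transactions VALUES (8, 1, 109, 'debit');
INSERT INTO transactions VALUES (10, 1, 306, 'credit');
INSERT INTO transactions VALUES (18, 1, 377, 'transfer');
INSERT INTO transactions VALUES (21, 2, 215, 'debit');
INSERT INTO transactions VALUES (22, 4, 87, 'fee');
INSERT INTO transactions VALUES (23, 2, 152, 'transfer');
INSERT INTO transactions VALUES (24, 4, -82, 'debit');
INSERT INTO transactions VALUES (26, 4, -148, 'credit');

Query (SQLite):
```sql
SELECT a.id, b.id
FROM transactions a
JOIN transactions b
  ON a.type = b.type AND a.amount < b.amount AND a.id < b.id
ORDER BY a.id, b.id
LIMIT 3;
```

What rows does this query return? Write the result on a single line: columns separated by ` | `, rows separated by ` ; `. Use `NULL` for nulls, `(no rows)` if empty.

8 | 21

Pairs (a,b) with same type, a.amount < b.amount, a.id < b.id.
type groups: credit:{10,26} debit:{8,21,24} fee:{2,22} transfer:{18,23}
Ordered by (a.id, b.id); first 3.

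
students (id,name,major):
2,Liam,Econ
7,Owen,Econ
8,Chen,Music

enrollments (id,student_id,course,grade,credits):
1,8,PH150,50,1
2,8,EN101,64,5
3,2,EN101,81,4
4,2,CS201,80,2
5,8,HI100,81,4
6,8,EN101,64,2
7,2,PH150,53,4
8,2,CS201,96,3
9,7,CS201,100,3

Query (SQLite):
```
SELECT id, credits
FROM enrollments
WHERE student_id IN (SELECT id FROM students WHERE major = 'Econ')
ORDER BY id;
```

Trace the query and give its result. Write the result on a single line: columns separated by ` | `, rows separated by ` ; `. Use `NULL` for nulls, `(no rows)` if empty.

3 | 4 ; 4 | 2 ; 7 | 4 ; 8 | 3 ; 9 | 3

Inner query: students.id where major = 'Econ'.
Outer: keep enrollments rows whose student_id is in that set.
Inner query → {2, 7}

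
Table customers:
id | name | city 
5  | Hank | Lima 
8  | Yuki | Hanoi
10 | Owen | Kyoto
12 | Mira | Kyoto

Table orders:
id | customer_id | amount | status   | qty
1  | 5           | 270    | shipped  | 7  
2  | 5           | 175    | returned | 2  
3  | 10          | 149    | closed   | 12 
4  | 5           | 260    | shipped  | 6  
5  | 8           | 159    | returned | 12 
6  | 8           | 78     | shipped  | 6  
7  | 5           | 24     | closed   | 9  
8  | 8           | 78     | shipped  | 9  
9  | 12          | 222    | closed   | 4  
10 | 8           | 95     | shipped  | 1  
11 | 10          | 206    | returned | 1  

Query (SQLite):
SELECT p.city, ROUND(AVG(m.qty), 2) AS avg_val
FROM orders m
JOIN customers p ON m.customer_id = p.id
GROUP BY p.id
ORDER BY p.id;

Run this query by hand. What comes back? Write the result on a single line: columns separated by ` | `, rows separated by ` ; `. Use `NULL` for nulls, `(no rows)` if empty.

Join each orders row to its customers via customer_id.
Group joined rows by customers.id; compute ROUND(AVG(m.qty), 2) per group.
  5: ids {1, 2, 4, 7} → ROUND(AVG(m.qty), 2)=6
  8: ids {5, 6, 8, 10} → ROUND(AVG(m.qty), 2)=7
  10: ids {3, 11} → ROUND(AVG(m.qty), 2)=6.5
  12: ids {9} → ROUND(AVG(m.qty), 2)=4

Lima | 6 ; Hanoi | 7 ; Kyoto | 6.5 ; Kyoto | 4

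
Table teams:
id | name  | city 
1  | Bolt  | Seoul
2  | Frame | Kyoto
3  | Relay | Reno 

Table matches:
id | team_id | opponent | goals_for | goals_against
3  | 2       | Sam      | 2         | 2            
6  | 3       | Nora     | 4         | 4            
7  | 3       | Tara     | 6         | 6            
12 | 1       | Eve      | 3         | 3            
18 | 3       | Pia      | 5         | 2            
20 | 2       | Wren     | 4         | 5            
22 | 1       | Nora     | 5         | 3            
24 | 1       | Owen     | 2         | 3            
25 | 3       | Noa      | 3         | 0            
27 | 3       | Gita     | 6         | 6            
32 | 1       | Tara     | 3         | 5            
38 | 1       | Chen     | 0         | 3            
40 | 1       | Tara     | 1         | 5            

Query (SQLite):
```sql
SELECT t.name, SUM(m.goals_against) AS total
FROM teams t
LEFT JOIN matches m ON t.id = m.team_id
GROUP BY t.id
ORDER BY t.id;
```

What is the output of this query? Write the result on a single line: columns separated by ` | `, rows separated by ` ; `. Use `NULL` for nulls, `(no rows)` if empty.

LEFT JOIN keeps every teams row; unmatched ones get NULL for matches columns.
Group by teams.id and compute SUM(m.goals_against). SUM over an all-NULL group is NULL.
  1: ids {12, 22, 24, 32, 38, 40} → SUM(m.goals_against)=22
  2: ids {3, 20} → SUM(m.goals_against)=7
  3: ids {6, 7, 18, 25, 27} → SUM(m.goals_against)=18

Bolt | 22 ; Frame | 7 ; Relay | 18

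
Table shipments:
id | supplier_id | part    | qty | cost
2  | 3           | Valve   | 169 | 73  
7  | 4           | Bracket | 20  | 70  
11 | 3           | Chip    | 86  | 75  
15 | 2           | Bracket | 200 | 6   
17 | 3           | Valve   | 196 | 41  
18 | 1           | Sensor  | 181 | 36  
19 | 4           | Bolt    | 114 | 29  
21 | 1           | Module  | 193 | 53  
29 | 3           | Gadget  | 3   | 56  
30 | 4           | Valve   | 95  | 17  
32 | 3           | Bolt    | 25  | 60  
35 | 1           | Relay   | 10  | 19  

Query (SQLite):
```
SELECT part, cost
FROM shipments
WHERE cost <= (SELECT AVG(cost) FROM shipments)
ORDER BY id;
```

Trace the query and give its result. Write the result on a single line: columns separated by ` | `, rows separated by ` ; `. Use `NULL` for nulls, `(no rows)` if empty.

Bracket | 6 ; Valve | 41 ; Sensor | 36 ; Bolt | 29 ; Valve | 17 ; Relay | 19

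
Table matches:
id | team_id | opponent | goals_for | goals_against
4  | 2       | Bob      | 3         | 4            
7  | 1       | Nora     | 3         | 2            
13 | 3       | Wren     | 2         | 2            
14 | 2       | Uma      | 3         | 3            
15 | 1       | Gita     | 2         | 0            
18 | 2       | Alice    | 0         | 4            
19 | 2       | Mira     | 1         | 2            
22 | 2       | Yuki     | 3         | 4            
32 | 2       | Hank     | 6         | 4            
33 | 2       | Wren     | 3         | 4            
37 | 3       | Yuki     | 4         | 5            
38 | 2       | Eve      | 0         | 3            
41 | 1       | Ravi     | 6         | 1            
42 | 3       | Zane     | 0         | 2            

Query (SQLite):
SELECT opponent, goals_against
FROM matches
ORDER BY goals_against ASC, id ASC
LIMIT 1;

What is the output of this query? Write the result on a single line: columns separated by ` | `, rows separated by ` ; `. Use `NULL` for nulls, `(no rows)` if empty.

Sort by goals_against asc, tiebreak id asc: (0, id=15), (1, id=41), (2, id=7), (2, id=13) …. Take first 1.

Gita | 0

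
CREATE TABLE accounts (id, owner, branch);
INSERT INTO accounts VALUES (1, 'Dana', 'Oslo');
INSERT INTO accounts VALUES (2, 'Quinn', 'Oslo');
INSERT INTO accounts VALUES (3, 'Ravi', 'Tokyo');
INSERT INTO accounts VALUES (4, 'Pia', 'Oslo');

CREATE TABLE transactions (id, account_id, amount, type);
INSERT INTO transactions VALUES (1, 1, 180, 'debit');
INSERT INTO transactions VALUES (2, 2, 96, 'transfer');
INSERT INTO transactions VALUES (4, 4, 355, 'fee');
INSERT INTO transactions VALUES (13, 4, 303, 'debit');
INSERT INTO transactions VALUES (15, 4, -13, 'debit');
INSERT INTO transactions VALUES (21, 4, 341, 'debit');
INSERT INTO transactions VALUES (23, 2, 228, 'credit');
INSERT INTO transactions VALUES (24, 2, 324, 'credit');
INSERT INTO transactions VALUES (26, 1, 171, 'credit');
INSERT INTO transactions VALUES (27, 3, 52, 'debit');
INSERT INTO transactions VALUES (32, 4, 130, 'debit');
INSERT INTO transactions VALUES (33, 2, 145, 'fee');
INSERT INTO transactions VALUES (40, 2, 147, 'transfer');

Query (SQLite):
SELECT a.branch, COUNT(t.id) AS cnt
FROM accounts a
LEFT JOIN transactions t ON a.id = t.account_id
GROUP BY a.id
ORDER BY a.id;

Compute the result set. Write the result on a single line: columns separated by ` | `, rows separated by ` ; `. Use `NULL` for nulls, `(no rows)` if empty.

Oslo | 2 ; Oslo | 5 ; Tokyo | 1 ; Oslo | 5

LEFT JOIN keeps every accounts row; unmatched ones get NULL for transactions columns.
Group by accounts.id and compute COUNT(t.id). COUNT(col) of an all-NULL group is 0.
  1: ids {1, 26} → COUNT(t.id)=2
  2: ids {2, 23, 24, 33, 40} → COUNT(t.id)=5
  3: ids {27} → COUNT(t.id)=1
  4: ids {4, 13, 15, 21, 32} → COUNT(t.id)=5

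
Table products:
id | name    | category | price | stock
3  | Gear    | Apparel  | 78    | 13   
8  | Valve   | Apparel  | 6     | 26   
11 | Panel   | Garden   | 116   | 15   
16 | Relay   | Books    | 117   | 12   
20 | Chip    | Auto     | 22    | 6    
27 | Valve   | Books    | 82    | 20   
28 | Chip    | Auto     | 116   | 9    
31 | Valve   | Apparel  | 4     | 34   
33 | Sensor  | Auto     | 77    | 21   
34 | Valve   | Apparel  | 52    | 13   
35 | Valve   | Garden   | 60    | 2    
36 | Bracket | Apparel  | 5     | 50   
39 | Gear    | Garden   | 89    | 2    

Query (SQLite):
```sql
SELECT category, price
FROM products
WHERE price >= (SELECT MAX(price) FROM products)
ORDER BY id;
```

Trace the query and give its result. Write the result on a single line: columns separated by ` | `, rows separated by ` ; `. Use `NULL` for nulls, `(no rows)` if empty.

Scalar subquery: MAX(price) over all products rows = 117.
Keep rows where price >= that value.

Books | 117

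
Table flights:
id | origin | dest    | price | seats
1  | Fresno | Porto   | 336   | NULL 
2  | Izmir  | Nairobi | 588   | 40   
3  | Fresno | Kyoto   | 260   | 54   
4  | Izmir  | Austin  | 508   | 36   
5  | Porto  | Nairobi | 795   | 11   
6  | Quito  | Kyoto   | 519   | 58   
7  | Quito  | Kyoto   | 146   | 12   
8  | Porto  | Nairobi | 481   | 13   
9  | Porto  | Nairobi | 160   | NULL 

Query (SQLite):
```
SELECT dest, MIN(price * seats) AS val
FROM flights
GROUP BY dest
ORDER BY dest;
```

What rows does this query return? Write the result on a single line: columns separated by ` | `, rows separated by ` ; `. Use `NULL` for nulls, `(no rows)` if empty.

For each row compute price * seats.
Group by dest; take MIN of the expression per group.
  Austin: ids {4} → MIN(price * seats)=18288
  Kyoto: ids {3, 6, 7} → MIN(price * seats)=1752
  Nairobi: ids {2, 5, 8, 9} → MIN(price * seats)=6253
  Porto: ids {1} → MIN(price * seats)=NULL

Austin | 18288 ; Kyoto | 1752 ; Nairobi | 6253 ; Porto | NULL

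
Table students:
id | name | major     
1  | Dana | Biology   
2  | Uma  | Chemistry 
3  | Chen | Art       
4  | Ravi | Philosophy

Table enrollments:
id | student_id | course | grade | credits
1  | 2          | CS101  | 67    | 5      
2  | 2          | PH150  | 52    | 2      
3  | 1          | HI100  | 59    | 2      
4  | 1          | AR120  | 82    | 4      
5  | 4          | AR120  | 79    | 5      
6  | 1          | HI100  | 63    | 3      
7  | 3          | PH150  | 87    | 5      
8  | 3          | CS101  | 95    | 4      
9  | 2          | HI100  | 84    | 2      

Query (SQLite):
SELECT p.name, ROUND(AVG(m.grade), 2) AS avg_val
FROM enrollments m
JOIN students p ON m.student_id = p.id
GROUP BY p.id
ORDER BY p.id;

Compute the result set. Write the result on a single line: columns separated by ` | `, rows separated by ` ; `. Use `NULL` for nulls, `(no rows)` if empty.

Dana | 68 ; Uma | 67.67 ; Chen | 91 ; Ravi | 79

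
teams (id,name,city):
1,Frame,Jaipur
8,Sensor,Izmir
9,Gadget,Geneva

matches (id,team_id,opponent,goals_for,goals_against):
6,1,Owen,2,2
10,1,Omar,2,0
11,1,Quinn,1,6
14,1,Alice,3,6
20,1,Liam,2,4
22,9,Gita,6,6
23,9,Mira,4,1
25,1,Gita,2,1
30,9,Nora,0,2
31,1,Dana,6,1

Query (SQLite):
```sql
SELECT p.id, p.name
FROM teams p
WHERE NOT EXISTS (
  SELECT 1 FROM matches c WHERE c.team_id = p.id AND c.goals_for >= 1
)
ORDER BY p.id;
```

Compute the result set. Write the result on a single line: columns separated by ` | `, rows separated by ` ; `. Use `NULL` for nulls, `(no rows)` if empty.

For each teams row, check whether any matches with matching team_id has goals_for >= 1.
Keep rows where that is false.

8 | Sensor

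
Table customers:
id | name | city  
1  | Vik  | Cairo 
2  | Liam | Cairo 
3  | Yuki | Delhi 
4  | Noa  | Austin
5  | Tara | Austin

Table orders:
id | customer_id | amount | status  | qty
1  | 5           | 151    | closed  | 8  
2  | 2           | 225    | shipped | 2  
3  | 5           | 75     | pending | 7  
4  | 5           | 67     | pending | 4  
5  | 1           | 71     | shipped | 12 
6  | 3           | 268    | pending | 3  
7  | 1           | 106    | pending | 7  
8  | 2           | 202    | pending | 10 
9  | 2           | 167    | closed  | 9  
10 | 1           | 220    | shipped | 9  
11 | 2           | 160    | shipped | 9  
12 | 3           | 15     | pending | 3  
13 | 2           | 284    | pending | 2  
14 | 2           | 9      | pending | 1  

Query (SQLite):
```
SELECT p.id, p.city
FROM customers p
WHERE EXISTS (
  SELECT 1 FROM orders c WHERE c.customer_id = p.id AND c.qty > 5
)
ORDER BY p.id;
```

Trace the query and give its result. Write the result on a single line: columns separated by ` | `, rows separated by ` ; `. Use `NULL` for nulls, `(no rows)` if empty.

1 | Cairo ; 2 | Cairo ; 5 | Austin

For each customers row, check whether any orders with matching customer_id has qty > 5.
Keep rows where that is true.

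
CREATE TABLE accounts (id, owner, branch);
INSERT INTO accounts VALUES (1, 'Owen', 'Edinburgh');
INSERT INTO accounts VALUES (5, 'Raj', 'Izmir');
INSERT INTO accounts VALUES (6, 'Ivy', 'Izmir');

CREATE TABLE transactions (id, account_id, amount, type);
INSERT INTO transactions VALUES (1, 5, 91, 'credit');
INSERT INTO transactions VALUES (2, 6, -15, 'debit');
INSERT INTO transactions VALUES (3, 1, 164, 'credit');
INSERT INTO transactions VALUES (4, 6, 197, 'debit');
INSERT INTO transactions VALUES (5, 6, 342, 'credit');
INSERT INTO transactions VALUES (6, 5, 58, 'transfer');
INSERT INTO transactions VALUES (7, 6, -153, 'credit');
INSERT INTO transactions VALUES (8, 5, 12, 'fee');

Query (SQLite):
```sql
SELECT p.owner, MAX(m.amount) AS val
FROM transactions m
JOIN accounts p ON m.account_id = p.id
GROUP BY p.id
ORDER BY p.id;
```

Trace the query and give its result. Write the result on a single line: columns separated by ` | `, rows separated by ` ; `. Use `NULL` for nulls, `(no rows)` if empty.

Join each transactions row to its accounts via account_id.
Group joined rows by accounts.id; compute MAX(m.amount) per group.
  1: ids {3} → MAX(m.amount)=164
  5: ids {1, 6, 8} → MAX(m.amount)=91
  6: ids {2, 4, 5, 7} → MAX(m.amount)=342

Owen | 164 ; Raj | 91 ; Ivy | 342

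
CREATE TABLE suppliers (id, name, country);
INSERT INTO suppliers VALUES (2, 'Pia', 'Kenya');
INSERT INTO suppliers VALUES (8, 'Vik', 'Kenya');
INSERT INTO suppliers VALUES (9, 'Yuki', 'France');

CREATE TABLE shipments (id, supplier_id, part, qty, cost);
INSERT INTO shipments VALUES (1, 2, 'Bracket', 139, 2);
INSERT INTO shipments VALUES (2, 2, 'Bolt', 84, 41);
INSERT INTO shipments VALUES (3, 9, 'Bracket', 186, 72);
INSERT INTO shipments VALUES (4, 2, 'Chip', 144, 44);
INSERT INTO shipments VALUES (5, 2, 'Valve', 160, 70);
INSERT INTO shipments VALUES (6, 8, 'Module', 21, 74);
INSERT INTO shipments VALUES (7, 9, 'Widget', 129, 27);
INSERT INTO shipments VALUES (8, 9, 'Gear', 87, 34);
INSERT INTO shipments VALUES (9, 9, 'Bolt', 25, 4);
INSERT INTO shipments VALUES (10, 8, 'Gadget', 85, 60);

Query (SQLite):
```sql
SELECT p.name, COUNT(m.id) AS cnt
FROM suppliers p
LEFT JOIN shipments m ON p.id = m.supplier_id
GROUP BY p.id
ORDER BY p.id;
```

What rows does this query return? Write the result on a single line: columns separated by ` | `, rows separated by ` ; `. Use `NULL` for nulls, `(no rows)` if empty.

Pia | 4 ; Vik | 2 ; Yuki | 4

LEFT JOIN keeps every suppliers row; unmatched ones get NULL for shipments columns.
Group by suppliers.id and compute COUNT(m.id). COUNT(col) of an all-NULL group is 0.
  2: ids {1, 2, 4, 5} → COUNT(m.id)=4
  8: ids {6, 10} → COUNT(m.id)=2
  9: ids {3, 7, 8, 9} → COUNT(m.id)=4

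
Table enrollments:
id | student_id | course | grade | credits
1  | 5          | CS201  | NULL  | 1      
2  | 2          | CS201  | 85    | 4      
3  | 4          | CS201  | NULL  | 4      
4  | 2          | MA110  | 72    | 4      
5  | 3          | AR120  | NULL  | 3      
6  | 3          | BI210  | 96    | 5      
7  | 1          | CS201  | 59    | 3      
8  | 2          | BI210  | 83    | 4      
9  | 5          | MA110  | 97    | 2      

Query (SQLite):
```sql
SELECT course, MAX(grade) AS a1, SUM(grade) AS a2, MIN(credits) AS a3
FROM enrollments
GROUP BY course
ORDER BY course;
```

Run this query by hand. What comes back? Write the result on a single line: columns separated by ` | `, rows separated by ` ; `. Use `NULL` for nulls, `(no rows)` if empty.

Group enrollments by course.
Per group compute: MAX(grade), SUM(grade), MIN(credits).
  AR120: ids {5} → MAX(grade)=NULL, SUM(grade)=NULL, MIN(credits)=3
  BI210: ids {6, 8} → MAX(grade)=96, SUM(grade)=179, MIN(credits)=4
  CS201: ids {1, 2, 3, 7} → MAX(grade)=85, SUM(grade)=144, MIN(credits)=1
  MA110: ids {4, 9} → MAX(grade)=97, SUM(grade)=169, MIN(credits)=2

AR120 | NULL | NULL | 3 ; BI210 | 96 | 179 | 4 ; CS201 | 85 | 144 | 1 ; MA110 | 97 | 169 | 2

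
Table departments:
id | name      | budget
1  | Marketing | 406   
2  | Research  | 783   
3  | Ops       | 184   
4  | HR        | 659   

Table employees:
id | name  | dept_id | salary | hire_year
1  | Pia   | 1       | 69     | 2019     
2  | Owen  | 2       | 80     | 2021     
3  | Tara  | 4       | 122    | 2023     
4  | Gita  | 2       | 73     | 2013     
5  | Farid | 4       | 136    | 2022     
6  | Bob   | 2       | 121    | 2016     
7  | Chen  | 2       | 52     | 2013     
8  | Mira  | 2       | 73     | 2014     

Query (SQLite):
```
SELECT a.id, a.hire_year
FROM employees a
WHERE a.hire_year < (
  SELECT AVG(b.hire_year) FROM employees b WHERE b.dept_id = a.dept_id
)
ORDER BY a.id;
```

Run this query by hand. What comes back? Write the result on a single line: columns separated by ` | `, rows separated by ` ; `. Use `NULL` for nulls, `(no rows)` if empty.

For each employees row a, compute AVG(hire_year) over rows sharing a.dept_id.
Keep row a if a.hire_year < that per-group AVG.
  dept_id=1: AVG(hire_year) = 2019.0
  dept_id=2: AVG(hire_year) = 2015.4
  dept_id=4: AVG(hire_year) = 2022.5

4 | 2013 ; 5 | 2022 ; 7 | 2013 ; 8 | 2014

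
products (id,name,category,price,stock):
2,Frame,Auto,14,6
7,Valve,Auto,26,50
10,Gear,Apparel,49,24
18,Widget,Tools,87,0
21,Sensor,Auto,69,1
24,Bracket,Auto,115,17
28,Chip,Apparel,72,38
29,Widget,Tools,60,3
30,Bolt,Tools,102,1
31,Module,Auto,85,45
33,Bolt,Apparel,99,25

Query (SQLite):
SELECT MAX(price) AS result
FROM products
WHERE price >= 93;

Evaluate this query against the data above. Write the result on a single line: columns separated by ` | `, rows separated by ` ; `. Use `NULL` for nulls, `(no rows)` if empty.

Rows where price >= 93 → price values: [115, 102, 99].
MAX of non-NULL values = 115.

115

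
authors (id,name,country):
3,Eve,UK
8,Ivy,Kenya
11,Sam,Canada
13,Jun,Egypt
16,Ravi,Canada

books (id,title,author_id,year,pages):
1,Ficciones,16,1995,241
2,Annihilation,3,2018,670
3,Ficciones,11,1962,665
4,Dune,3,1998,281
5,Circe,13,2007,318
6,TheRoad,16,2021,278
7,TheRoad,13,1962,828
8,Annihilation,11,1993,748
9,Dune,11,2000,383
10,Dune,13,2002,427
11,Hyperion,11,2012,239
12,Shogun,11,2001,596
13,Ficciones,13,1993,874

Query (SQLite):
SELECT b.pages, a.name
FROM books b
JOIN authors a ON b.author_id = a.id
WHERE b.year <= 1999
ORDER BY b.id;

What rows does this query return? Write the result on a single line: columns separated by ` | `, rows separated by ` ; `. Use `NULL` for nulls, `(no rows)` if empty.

241 | Ravi ; 665 | Sam ; 281 | Eve ; 828 | Jun ; 748 | Sam ; 874 | Jun

Each books row matches the authors row where author_id = authors.id.
Then keep rows with b.year <= 1999.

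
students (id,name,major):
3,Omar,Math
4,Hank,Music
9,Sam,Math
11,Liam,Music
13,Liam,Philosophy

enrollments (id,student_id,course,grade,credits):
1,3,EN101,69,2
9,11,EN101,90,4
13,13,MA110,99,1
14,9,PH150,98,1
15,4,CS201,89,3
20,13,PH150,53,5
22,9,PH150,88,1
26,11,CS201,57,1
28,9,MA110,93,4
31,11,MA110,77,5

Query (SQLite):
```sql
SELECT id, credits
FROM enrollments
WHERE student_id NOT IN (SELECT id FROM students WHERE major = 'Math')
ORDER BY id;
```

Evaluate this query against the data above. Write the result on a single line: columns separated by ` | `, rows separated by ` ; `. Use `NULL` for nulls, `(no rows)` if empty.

Inner query: students.id where major = 'Math'.
Outer: keep enrollments rows whose student_id is not in that set.
Inner query → {3, 9}

9 | 4 ; 13 | 1 ; 15 | 3 ; 20 | 5 ; 26 | 1 ; 31 | 5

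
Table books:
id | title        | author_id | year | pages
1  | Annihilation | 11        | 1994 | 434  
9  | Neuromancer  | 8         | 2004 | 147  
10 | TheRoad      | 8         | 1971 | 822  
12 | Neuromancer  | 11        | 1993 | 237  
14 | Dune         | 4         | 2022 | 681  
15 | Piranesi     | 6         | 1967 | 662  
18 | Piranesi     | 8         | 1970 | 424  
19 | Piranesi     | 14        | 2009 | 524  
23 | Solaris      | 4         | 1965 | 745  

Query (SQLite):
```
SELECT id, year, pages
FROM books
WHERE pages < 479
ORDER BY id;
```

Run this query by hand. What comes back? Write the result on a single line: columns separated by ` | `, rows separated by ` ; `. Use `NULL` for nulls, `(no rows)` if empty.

pages < 479: ids {1, 9, 12, 18}

1 | 1994 | 434 ; 9 | 2004 | 147 ; 12 | 1993 | 237 ; 18 | 1970 | 424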